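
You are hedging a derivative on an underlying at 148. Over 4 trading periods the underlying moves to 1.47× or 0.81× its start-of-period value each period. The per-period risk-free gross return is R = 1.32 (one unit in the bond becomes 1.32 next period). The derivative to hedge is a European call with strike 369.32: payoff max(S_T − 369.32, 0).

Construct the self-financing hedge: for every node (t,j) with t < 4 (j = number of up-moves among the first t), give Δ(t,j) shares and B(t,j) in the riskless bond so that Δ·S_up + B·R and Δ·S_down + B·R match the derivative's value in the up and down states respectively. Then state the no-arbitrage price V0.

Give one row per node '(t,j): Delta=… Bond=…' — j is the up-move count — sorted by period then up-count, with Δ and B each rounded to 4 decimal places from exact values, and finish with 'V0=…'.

(0,0): Delta=0.6581 Bond=-58.0184
(1,0): Delta=0.0497 Bond=-3.6582
(1,1): Delta=0.7566 Bond=-98.0331
(2,0): Delta=0.0000 Bond=0.0000
(2,1): Delta=0.0578 Bond=-6.2492
(2,2): Delta=0.8699 Bond=-165.6257
(3,0): Delta=0.0000 Bond=0.0000
(3,1): Delta=0.0000 Bond=0.0000
(3,2): Delta=0.0672 Bond=-10.6750
(3,3): Delta=1.0000 Bond=-279.7879
V0=39.3737

Under the risk-neutral measure, an up-move has probability p* = (R−d)/(u−d) = 0.7727 and values discount at R = 1.32.
Payoff layer (t=4): V(4,0)=0.0000, V(4,1)=0.0000, V(4,2)=0.0000, V(4,3)=11.4816, V(4,4)=321.7643
  t=3,j=0: stock 78.6533 → up 115.6203 (V=0.0000), down 63.7091 (V=0.0000). Price 0.0000; hedge Δ=0.0000, bond B=0.0000.
  t=3,j=1: stock 142.7411 → up 209.8294 (V=0.0000), down 115.6203 (V=0.0000). Price 0.0000; hedge Δ=0.0000, bond B=0.0000.
  t=3,j=2: stock 259.0487 → up 380.8016 (V=11.4816), down 209.8294 (V=0.0000). Price 6.7213; hedge Δ=0.0672, bond B=-10.6750.
  t=3,j=3: stock 470.1254 → up 691.0843 (V=321.7643), down 380.8016 (V=11.4816). Price 190.3375; hedge Δ=1.0000, bond B=-279.7879.
  t=2,j=0: stock 97.1028 → up 142.7411 (V=0.0000), down 78.6533 (V=0.0000). Price 0.0000; hedge Δ=0.0000, bond B=0.0000.
  t=2,j=1: stock 176.2236 → up 259.0487 (V=6.7213), down 142.7411 (V=0.0000). Price 3.9347; hedge Δ=0.0578, bond B=-6.2492.
  t=2,j=2: stock 319.8132 → up 470.1254 (V=190.3375), down 259.0487 (V=6.7213). Price 112.5807; hedge Δ=0.8699, bond B=-165.6257.
  t=1,j=0: stock 119.8800 → up 176.2236 (V=3.9347), down 97.1028 (V=0.0000). Price 2.3033; hedge Δ=0.0497, bond B=-3.6582.
  t=1,j=1: stock 217.5600 → up 319.8132 (V=112.5807), down 176.2236 (V=3.9347). Price 66.5822; hedge Δ=0.7566, bond B=-98.0331.
  t=0,j=0: stock 148.0000 → up 217.5600 (V=66.5822), down 119.8800 (V=2.3033). Price 39.3737; hedge Δ=0.6581, bond B=-58.0184.
Each (Δ,B) replicates both successor values, so the strategy is self-financing and V0 is arbitrage-free.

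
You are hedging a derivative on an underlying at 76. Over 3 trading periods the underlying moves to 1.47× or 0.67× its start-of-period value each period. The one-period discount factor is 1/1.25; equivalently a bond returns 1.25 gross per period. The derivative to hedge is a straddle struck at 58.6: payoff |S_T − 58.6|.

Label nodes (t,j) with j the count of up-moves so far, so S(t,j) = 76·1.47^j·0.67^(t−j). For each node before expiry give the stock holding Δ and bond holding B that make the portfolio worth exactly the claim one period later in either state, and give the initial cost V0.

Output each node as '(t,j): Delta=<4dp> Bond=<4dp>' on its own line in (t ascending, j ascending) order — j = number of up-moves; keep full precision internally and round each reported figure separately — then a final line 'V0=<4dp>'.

Risk-neutral probability p* = (R−d)/(u−d) = (1.25−0.67)/(1.47−0.67) = 0.7250.
Payoff layer (t=3): V(3,0)=35.7420, V(3,1)=8.4489, V(3,2)=51.4330, V(3,3)=182.8157
  t=2,j=0: stock 34.1164 → up 50.1511 (V=8.4489), down 22.8580 (V=35.7420). Price 12.7636; hedge Δ=-1.0000, bond B=46.8800.
  t=2,j=1: stock 74.8524 → up 110.0330 (V=51.4330), down 50.1511 (V=8.4489). Price 31.6899; hedge Δ=0.7178, bond B=-22.0403.
  t=2,j=2: stock 164.2284 → up 241.4157 (V=182.8157), down 110.0330 (V=51.4330). Price 117.3484; hedge Δ=1.0000, bond B=-46.8800.
  t=1,j=0: stock 50.9200 → up 74.8524 (V=31.6899), down 34.1164 (V=12.7636). Price 21.1881; hedge Δ=0.4646, bond B=-2.4697.
  t=1,j=1: stock 111.7200 → up 164.2284 (V=117.3484), down 74.8524 (V=31.6899). Price 75.0339; hedge Δ=0.9584, bond B=-32.0393.
  t=0,j=0: stock 76.0000 → up 111.7200 (V=75.0339), down 50.9200 (V=21.1881). Price 48.1810; hedge Δ=0.8856, bond B=-19.1261.
The time-0 hedge costs 48.1810, which is the no-arbitrage price.

(0,0): Delta=0.8856 Bond=-19.1261
(1,0): Delta=0.4646 Bond=-2.4697
(1,1): Delta=0.9584 Bond=-32.0393
(2,0): Delta=-1.0000 Bond=46.8800
(2,1): Delta=0.7178 Bond=-22.0403
(2,2): Delta=1.0000 Bond=-46.8800
V0=48.1810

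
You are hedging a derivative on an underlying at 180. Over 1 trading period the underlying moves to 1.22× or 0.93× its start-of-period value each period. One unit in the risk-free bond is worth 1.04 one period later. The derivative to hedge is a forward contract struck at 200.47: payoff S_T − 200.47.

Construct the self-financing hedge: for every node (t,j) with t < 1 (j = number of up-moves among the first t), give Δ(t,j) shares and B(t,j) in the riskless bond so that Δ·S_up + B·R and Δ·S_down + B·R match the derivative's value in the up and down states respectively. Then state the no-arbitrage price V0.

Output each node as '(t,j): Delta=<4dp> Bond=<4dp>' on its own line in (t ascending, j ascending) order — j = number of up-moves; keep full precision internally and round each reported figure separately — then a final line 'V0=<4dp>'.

(0,0): Delta=1.0000 Bond=-192.7596
V0=-12.7596

Risk-neutral probability p* = (R−d)/(u−d) = (1.04−0.93)/(1.22−0.93) = 0.3793.
Terminal payoffs: V(1,0)=-33.0700, V(1,1)=19.1300
  t=0,j=0: stock 180.0000 → up 219.6000 (V=19.1300), down 167.4000 (V=-33.0700). Price -12.7596; hedge Δ=1.0000, bond B=-192.7596.
Each (Δ,B) replicates both successor values, so the strategy is self-financing and V0 is arbitrage-free.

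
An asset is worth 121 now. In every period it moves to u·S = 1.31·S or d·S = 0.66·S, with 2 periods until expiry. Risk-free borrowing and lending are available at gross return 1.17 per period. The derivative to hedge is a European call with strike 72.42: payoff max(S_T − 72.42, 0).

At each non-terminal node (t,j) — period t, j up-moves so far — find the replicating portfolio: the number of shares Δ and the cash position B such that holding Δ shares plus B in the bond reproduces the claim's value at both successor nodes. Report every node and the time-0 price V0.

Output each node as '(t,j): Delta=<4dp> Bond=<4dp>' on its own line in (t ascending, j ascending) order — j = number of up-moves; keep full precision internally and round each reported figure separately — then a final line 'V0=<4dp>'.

(0,0): Delta=0.9539 Bond=-46.6529
(1,0): Delta=0.6203 Bond=-27.9418
(1,1): Delta=1.0000 Bond=-61.8974
V0=68.7642

Risk-neutral probability p* = (R−d)/(u−d) = (1.17−0.66)/(1.31−0.66) = 0.7846.
At expiry t=2: V(2,0)=0.0000, V(2,1)=32.1966, V(2,2)=135.2281
(1,0): S=79.8600. Δ = (V_up−V_dn)/(S_up−S_dn) = (32.1966−0.0000)/(104.6166−52.7076) = 0.6203. V = [p*·32.1966 + (1−p*)·0.0000]/1.17 = 21.5914. B = V − Δ·S = -27.9418.
(1,1): S=158.5100. Δ = (V_up−V_dn)/(S_up−S_dn) = (135.2281−32.1966)/(207.6481−104.6166) = 1.0000. V = [p*·135.2281 + (1−p*)·32.1966]/1.17 = 96.6126. B = V − Δ·S = -61.8974.
(0,0): S=121.0000. Δ = (V_up−V_dn)/(S_up−S_dn) = (96.6126−21.5914)/(158.5100−79.8600) = 0.9539. V = [p*·96.6126 + (1−p*)·21.5914]/1.17 = 68.7642. B = V − Δ·S = -46.6529.
Each (Δ,B) replicates both successor values, so the strategy is self-financing and V0 is arbitrage-free.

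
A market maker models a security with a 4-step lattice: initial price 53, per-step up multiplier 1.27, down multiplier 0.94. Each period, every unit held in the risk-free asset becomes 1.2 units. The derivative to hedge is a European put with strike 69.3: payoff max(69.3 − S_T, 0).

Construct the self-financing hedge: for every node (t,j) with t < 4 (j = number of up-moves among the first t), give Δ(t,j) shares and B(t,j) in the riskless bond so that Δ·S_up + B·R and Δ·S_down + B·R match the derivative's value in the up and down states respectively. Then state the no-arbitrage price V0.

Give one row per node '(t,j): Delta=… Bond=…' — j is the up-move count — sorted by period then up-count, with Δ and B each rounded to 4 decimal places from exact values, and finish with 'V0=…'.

(0,0): Delta=-0.0517 Bond=2.9626
(1,0): Delta=-0.2167 Bond=11.7748
(1,1): Delta=-0.0188 Bond=1.3422
(2,0): Delta=-0.7352 Bond=38.4102
(2,1): Delta=-0.1134 Bond=7.5928
(2,2): Delta=0.0000 Bond=0.0000
(3,0): Delta=-1.0000 Bond=57.7500
(3,1): Delta=-0.6824 Bond=42.9536
(3,2): Delta=0.0000 Bond=0.0000
(3,3): Delta=0.0000 Bond=0.0000
V0=0.2215

No-arbitrage ⇒ martingale measure with p* = (R−d)/(u−d) = 0.7879.
Payoff layer (t=4): V(4,0)=27.9203, V(4,1)=13.3934, V(4,2)=0.0000, V(4,3)=0.0000, V(4,4)=0.0000
(3,0): S=44.0210. Δ = (V_up−V_dn)/(S_up−S_dn) = (13.3934−27.9203)/(55.9066−41.3797) = -1.0000. V = [p*·13.3934 + (1−p*)·27.9203]/1.2 = 13.7290. B = V − Δ·S = 57.7500.
(3,1): S=59.4751. Δ = (V_up−V_dn)/(S_up−S_dn) = (0.0000−13.3934)/(75.5334−55.9066) = -0.6824. V = [p*·0.0000 + (1−p*)·13.3934]/1.2 = 2.3675. B = V − Δ·S = 42.9536.
(3,2): S=80.3547. Δ = (V_up−V_dn)/(S_up−S_dn) = (0.0000−0.0000)/(102.0504−75.5334) = 0.0000. V = [p*·0.0000 + (1−p*)·0.0000]/1.2 = 0.0000. B = V − Δ·S = 0.0000.
(3,3): S=108.5643. Δ = (V_up−V_dn)/(S_up−S_dn) = (0.0000−0.0000)/(137.8767−102.0504) = 0.0000. V = [p*·0.0000 + (1−p*)·0.0000]/1.2 = 0.0000. B = V − Δ·S = 0.0000.
(2,0): S=46.8308. Δ = (V_up−V_dn)/(S_up−S_dn) = (2.3675−13.7290)/(59.4751−44.0210) = -0.7352. V = [p*·2.3675 + (1−p*)·13.7290]/1.2 = 3.9813. B = V − Δ·S = 38.4102.
(2,1): S=63.2714. Δ = (V_up−V_dn)/(S_up−S_dn) = (0.0000−2.3675)/(80.3547−59.4751) = -0.1134. V = [p*·0.0000 + (1−p*)·2.3675]/1.2 = 0.4185. B = V − Δ·S = 7.5928.
(2,2): S=85.4837. Δ = (V_up−V_dn)/(S_up−S_dn) = (0.0000−0.0000)/(108.5643−80.3547) = 0.0000. V = [p*·0.0000 + (1−p*)·0.0000]/1.2 = 0.0000. B = V − Δ·S = 0.0000.
(1,0): S=49.8200. Δ = (V_up−V_dn)/(S_up−S_dn) = (0.4185−3.9813)/(63.2714−46.8308) = -0.2167. V = [p*·0.4185 + (1−p*)·3.9813]/1.2 = 0.9785. B = V − Δ·S = 11.7748.
(1,1): S=67.3100. Δ = (V_up−V_dn)/(S_up−S_dn) = (0.0000−0.4185)/(85.4837−63.2714) = -0.0188. V = [p*·0.0000 + (1−p*)·0.4185]/1.2 = 0.0740. B = V − Δ·S = 1.3422.
(0,0): S=53.0000. Δ = (V_up−V_dn)/(S_up−S_dn) = (0.0740−0.9785)/(67.3100−49.8200) = -0.0517. V = [p*·0.0740 + (1−p*)·0.9785]/1.2 = 0.2215. B = V − Δ·S = 2.9626.
Self-financing check: at every node Δ·S+B equals the discounted successor values.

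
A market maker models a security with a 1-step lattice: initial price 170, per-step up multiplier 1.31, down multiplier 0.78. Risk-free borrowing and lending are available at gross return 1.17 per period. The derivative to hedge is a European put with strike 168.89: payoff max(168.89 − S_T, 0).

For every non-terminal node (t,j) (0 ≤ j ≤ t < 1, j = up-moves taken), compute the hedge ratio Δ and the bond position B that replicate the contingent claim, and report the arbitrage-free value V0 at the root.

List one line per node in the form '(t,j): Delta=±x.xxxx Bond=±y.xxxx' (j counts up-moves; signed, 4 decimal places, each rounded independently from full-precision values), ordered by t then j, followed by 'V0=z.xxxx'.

(0,0): Delta=-0.4028 Bond=76.6649
V0=8.1932

Risk-neutral probability p* = (R−d)/(u−d) = (1.17−0.78)/(1.31−0.78) = 0.7358.
At expiry t=1: V(1,0)=36.2900, V(1,1)=0.0000
  t=0,j=0: stock 170.0000 → up 222.7000 (V=0.0000), down 132.6000 (V=36.2900). Price 8.1932; hedge Δ=-0.4028, bond B=76.6649.
Root portfolio cost Δ·170+B reproduces V0=8.1932.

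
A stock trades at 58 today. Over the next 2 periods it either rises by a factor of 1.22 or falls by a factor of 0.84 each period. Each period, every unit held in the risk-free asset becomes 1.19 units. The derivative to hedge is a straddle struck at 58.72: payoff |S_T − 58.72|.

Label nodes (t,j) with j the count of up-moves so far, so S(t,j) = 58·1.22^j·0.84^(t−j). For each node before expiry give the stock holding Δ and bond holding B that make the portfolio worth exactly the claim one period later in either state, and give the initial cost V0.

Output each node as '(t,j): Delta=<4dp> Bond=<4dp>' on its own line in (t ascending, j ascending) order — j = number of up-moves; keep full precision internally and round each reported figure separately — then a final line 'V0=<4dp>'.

Under the risk-neutral measure, an up-move has probability p* = (R−d)/(u−d) = 0.9211 and values discount at R = 1.19.
Terminal values V(2,·): V(2,0)=17.7952, V(2,1)=0.7184, V(2,2)=27.6072
(1,0): S=48.7200. Δ = (V_up−V_dn)/(S_up−S_dn) = (0.7184−17.7952)/(59.4384−40.9248) = -0.9224. V = [p*·0.7184 + (1−p*)·17.7952]/1.19 = 1.7366. B = V − Δ·S = 46.6756.
(1,1): S=70.7600. Δ = (V_up−V_dn)/(S_up−S_dn) = (27.6072−0.7184)/(86.3272−59.4384) = 1.0000. V = [p*·27.6072 + (1−p*)·0.7184]/1.19 = 21.4155. B = V − Δ·S = -49.3445.
(0,0): S=58.0000. Δ = (V_up−V_dn)/(S_up−S_dn) = (21.4155−1.7366)/(70.7600−48.7200) = 0.8929. V = [p*·21.4155 + (1−p*)·1.7366]/1.19 = 16.6906. B = V − Δ·S = -35.0958.
Self-financing check: at every node Δ·S+B equals the discounted successor values.

(0,0): Delta=0.8929 Bond=-35.0958
(1,0): Delta=-0.9224 Bond=46.6756
(1,1): Delta=1.0000 Bond=-49.3445
V0=16.6906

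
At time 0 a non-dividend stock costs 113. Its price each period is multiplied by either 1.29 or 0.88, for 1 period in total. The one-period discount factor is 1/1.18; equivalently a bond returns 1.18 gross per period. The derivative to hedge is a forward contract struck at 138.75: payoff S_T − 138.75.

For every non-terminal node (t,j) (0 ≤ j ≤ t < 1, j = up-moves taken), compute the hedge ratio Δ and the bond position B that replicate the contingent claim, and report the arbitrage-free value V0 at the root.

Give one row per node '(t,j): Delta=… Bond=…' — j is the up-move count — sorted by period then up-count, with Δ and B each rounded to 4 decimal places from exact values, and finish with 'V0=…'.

Risk-neutral probability p* = (R−d)/(u−d) = (1.18−0.88)/(1.29−0.88) = 0.7317.
Payoff layer (t=1): V(1,0)=-39.3100, V(1,1)=7.0200
Node (0,0) S=113.0000: V=(p*·7.0200+(1−p*)·-39.3100)/1.18=-4.5847; Δ=(7.0200−-39.3100)/(145.7700−99.4400)=1.0000; B=V−Δ·S=-117.5847
Check: Δ(0,0)·S0 + B(0,0) = -4.5847 = V0.

(0,0): Delta=1.0000 Bond=-117.5847
V0=-4.5847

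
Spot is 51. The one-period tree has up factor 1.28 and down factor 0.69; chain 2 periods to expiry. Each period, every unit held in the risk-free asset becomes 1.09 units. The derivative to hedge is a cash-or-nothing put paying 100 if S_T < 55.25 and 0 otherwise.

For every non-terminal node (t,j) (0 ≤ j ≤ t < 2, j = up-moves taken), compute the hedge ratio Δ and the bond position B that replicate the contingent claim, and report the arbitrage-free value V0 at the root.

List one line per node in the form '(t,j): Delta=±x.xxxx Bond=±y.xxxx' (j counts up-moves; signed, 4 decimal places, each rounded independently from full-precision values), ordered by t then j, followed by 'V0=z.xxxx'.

(0,0): Delta=-2.0671 Bond=150.9028
(1,0): Delta=0.0000 Bond=91.7431
(1,1): Delta=-2.5964 Bond=199.0359
V0=45.4812

Risk-neutral probability p* = (R−d)/(u−d) = (1.09−0.69)/(1.28−0.69) = 0.6780.
At expiry t=2: V(2,0)=100.0000, V(2,1)=100.0000, V(2,2)=0.0000
(1,0): S=35.1900. Δ = (V_up−V_dn)/(S_up−S_dn) = (100.0000−100.0000)/(45.0432−24.2811) = 0.0000. V = [p*·100.0000 + (1−p*)·100.0000]/1.09 = 91.7431. B = V − Δ·S = 91.7431.
(1,1): S=65.2800. Δ = (V_up−V_dn)/(S_up−S_dn) = (0.0000−100.0000)/(83.5584−45.0432) = -2.5964. V = [p*·0.0000 + (1−p*)·100.0000]/1.09 = 29.5444. B = V − Δ·S = 199.0359.
(0,0): S=51.0000. Δ = (V_up−V_dn)/(S_up−S_dn) = (29.5444−91.7431)/(65.2800−35.1900) = -2.0671. V = [p*·29.5444 + (1−p*)·91.7431]/1.09 = 45.4812. B = V − Δ·S = 150.9028.
Check: Δ(0,0)·S0 + B(0,0) = 45.4812 = V0.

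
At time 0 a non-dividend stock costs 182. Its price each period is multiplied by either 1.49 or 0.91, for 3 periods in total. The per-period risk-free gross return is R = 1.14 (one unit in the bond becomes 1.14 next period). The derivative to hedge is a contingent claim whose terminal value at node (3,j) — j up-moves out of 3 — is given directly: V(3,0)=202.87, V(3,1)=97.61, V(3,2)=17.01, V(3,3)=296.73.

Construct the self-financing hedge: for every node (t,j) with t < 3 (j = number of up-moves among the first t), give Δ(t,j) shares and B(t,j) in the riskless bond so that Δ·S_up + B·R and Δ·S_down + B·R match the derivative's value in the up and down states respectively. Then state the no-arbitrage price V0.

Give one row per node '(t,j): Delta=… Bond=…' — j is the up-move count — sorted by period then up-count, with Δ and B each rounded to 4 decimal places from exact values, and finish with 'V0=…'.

(0,0): Delta=-0.2400 Bond=118.0618
(1,0): Delta=-0.8719 Bond=239.2547
(1,1): Delta=0.3474 Bond=-24.6814
(2,0): Delta=-1.2042 Bond=322.8240
(2,1): Delta=-0.5631 Bond=196.5514
(2,2): Delta=1.1936 Bond=-370.0535
V0=74.3899

Since d<R<u, set p* = (R−d)/(u−d) = 0.3966; price each node as the discounted p*-expectation of its children.
Payoff layer (t=3): V(3,0)=202.8700, V(3,1)=97.6100, V(3,2)=17.0100, V(3,3)=296.7300
(2,0): S=150.7142. Δ = (V_up−V_dn)/(S_up−S_dn) = (97.6100−202.8700)/(224.5642−137.1499) = -1.2042. V = [p*·97.6100 + (1−p*)·202.8700]/1.14 = 141.3412. B = V − Δ·S = 322.8240.
(2,1): S=246.7738. Δ = (V_up−V_dn)/(S_up−S_dn) = (17.0100−97.6100)/(367.6930−224.5642) = -0.5631. V = [p*·17.0100 + (1−p*)·97.6100]/1.14 = 57.5859. B = V − Δ·S = 196.5514.
(2,2): S=404.0582. Δ = (V_up−V_dn)/(S_up−S_dn) = (296.7300−17.0100)/(602.0467−367.6930) = 1.1936. V = [p*·296.7300 + (1−p*)·17.0100]/1.14 = 112.2223. B = V − Δ·S = -370.0535.
(1,0): S=165.6200. Δ = (V_up−V_dn)/(S_up−S_dn) = (57.5859−141.3412)/(246.7738−150.7142) = -0.8719. V = [p*·57.5859 + (1−p*)·141.3412]/1.14 = 94.8490. B = V − Δ·S = 239.2547.
(1,1): S=271.1800. Δ = (V_up−V_dn)/(S_up−S_dn) = (112.2223−57.5859)/(404.0582−246.7738) = 0.3474. V = [p*·112.2223 + (1−p*)·57.5859]/1.14 = 69.5194. B = V − Δ·S = -24.6814.
(0,0): S=182.0000. Δ = (V_up−V_dn)/(S_up−S_dn) = (69.5194−94.8490)/(271.1800−165.6200) = -0.2400. V = [p*·69.5194 + (1−p*)·94.8490]/1.14 = 74.3899. B = V − Δ·S = 118.0618.
Self-financing check: at every node Δ·S+B equals the discounted successor values.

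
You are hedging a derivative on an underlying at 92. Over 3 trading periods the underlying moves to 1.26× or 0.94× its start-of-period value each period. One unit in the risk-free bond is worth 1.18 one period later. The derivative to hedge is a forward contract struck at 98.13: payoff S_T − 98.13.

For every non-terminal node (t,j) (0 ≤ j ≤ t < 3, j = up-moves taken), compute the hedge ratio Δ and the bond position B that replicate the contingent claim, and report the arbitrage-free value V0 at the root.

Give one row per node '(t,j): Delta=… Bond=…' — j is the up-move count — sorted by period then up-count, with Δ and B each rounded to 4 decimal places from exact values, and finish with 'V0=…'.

(0,0): Delta=1.0000 Bond=-59.7249
(1,0): Delta=1.0000 Bond=-70.4754
(1,1): Delta=1.0000 Bond=-70.4754
(2,0): Delta=1.0000 Bond=-83.1610
(2,1): Delta=1.0000 Bond=-83.1610
(2,2): Delta=1.0000 Bond=-83.1610
V0=32.2751

No-arbitrage ⇒ martingale measure with p* = (R−d)/(u−d) = 0.7500.
Payoff layer (t=3): V(3,0)=-21.7163, V(3,1)=4.2969, V(3,2)=39.1656, V(3,3)=85.9046
  t=2,j=0: stock 81.2912 → up 102.4269 (V=4.2969), down 76.4137 (V=-21.7163). Price -1.8698; hedge Δ=1.0000, bond B=-83.1610.
  t=2,j=1: stock 108.9648 → up 137.2956 (V=39.1656), down 102.4269 (V=4.2969). Price 25.8038; hedge Δ=1.0000, bond B=-83.1610.
  t=2,j=2: stock 146.0592 → up 184.0346 (V=85.9046), down 137.2956 (V=39.1656). Price 62.8982; hedge Δ=1.0000, bond B=-83.1610.
  t=1,j=0: stock 86.4800 → up 108.9648 (V=25.8038), down 81.2912 (V=-1.8698). Price 16.0046; hedge Δ=1.0000, bond B=-70.4754.
  t=1,j=1: stock 115.9200 → up 146.0592 (V=62.8982), down 108.9648 (V=25.8038). Price 45.4446; hedge Δ=1.0000, bond B=-70.4754.
  t=0,j=0: stock 92.0000 → up 115.9200 (V=45.4446), down 86.4800 (V=16.0046). Price 32.2751; hedge Δ=1.0000, bond B=-59.7249.
Root portfolio cost Δ·92+B reproduces V0=32.2751.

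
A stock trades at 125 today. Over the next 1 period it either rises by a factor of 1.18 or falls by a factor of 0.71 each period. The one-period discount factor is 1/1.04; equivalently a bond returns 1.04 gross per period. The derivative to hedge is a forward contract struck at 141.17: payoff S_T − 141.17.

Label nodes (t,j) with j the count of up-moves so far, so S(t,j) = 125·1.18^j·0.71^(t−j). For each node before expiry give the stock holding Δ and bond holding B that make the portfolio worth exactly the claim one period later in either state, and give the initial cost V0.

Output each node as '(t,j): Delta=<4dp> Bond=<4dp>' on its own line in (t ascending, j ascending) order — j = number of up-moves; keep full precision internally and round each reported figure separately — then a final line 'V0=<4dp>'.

(0,0): Delta=1.0000 Bond=-135.7404
V0=-10.7404

Risk-neutral probability p* = (R−d)/(u−d) = (1.04−0.71)/(1.18−0.71) = 0.7021.
Terminal payoffs: V(1,0)=-52.4200, V(1,1)=6.3300
Node (0,0) S=125.0000: V=(p*·6.3300+(1−p*)·-52.4200)/1.04=-10.7404; Δ=(6.3300−-52.4200)/(147.5000−88.7500)=1.0000; B=V−Δ·S=-135.7404
Root portfolio cost Δ·125+B reproduces V0=-10.7404.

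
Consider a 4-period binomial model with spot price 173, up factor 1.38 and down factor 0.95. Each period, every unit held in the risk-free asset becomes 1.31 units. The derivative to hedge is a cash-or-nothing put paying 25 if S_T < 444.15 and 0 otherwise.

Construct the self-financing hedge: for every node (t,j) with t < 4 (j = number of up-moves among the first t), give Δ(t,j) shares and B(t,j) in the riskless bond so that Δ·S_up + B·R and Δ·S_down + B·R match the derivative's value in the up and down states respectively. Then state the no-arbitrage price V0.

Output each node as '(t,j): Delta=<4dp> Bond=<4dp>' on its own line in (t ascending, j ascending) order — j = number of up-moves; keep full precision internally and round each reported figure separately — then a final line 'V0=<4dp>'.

Risk-neutral probability p* = (R−d)/(u−d) = (1.31−0.95)/(1.38−0.95) = 0.8372.
Terminal payoffs: V(4,0)=25.0000, V(4,1)=25.0000, V(4,2)=25.0000, V(4,3)=25.0000, V(4,4)=0.0000
  t=3,j=0: stock 148.3259 → up 204.6897 (V=25.0000), down 140.9096 (V=25.0000). Price 19.0840; hedge Δ=0.0000, bond B=19.0840.
  t=3,j=1: stock 215.4628 → up 297.3387 (V=25.0000), down 204.6897 (V=25.0000). Price 19.0840; hedge Δ=0.0000, bond B=19.0840.
  t=3,j=2: stock 312.9881 → up 431.9236 (V=25.0000), down 297.3387 (V=25.0000). Price 19.0840; hedge Δ=0.0000, bond B=19.0840.
  t=3,j=3: stock 454.6565 → up 627.4259 (V=0.0000), down 431.9236 (V=25.0000). Price 3.1067; hedge Δ=-0.1279, bond B=61.2462.
  t=2,j=0: stock 156.1325 → up 215.4628 (V=19.0840), down 148.3259 (V=19.0840). Price 14.5679; hedge Δ=0.0000, bond B=14.5679.
  t=2,j=1: stock 226.8030 → up 312.9881 (V=19.0840), down 215.4628 (V=19.0840). Price 14.5679; hedge Δ=0.0000, bond B=14.5679.
  t=2,j=2: stock 329.4612 → up 454.6565 (V=3.1067), down 312.9881 (V=19.0840). Price 4.3570; hedge Δ=-0.1128, bond B=41.5134.
  t=1,j=0: stock 164.3500 → up 226.8030 (V=14.5679), down 156.1325 (V=14.5679). Price 11.1205; hedge Δ=0.0000, bond B=11.1205.
  t=1,j=1: stock 238.7400 → up 329.4612 (V=4.3570), down 226.8030 (V=14.5679). Price 4.5948; hedge Δ=-0.0995, bond B=28.3412.
  t=0,j=0: stock 173.0000 → up 238.7400 (V=4.5948), down 164.3500 (V=11.1205). Price 4.3184; hedge Δ=-0.0877, bond B=19.4945.
Check: Δ(0,0)·S0 + B(0,0) = 4.3184 = V0.

(0,0): Delta=-0.0877 Bond=19.4945
(1,0): Delta=0.0000 Bond=11.1205
(1,1): Delta=-0.0995 Bond=28.3412
(2,0): Delta=0.0000 Bond=14.5679
(2,1): Delta=0.0000 Bond=14.5679
(2,2): Delta=-0.1128 Bond=41.5134
(3,0): Delta=0.0000 Bond=19.0840
(3,1): Delta=0.0000 Bond=19.0840
(3,2): Delta=0.0000 Bond=19.0840
(3,3): Delta=-0.1279 Bond=61.2462
V0=4.3184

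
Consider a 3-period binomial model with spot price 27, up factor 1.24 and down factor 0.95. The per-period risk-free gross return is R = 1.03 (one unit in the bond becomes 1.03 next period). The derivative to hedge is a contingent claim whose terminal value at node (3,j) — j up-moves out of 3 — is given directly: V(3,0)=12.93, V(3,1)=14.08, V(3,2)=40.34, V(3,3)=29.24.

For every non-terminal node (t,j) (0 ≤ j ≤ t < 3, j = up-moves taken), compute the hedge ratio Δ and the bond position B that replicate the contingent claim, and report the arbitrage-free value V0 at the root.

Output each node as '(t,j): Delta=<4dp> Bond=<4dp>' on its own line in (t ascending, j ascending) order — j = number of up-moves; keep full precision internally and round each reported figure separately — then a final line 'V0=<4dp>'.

The replicating-portfolio and risk-neutral prices coincide; use p* = (1.03−0.95)/(1.24−0.95) = 0.2759 for the latter.
At expiry t=3: V(3,0)=12.9300, V(3,1)=14.0800, V(3,2)=40.3400, V(3,3)=29.2400
Node (2,0) S=24.3675: V=(p*·14.0800+(1−p*)·12.9300)/1.03=12.8614; Δ=(14.0800−12.9300)/(30.2157−23.1491)=0.1627; B=V−Δ·S=8.8959
Node (2,1) S=31.8060: V=(p*·40.3400+(1−p*)·14.0800)/1.03=20.7030; Δ=(40.3400−14.0800)/(39.4394−30.2157)=2.8470; B=V−Δ·S=-69.8487
Node (2,2) S=41.5152: V=(p*·29.2400+(1−p*)·40.3400)/1.03=36.1922; Δ=(29.2400−40.3400)/(51.4788−39.4394)=-0.9220; B=V−Δ·S=74.4680
Node (1,0) S=25.6500: V=(p*·20.7030+(1−p*)·12.8614)/1.03=14.5870; Δ=(20.7030−12.8614)/(31.8060−24.3675)=1.0542; B=V−Δ·S=-12.4532
Node (1,1) S=33.4800: V=(p*·36.1922+(1−p*)·20.7030)/1.03=24.2485; Δ=(36.1922−20.7030)/(41.5152−31.8060)=1.5953; B=V−Δ·S=-29.1623
Node (0,0) S=27.0000: V=(p*·24.2485+(1−p*)·14.5870)/1.03=16.7497; Δ=(24.2485−14.5870)/(33.4800−25.6500)=1.2339; B=V−Δ·S=-16.5656
Each (Δ,B) replicates both successor values, so the strategy is self-financing and V0 is arbitrage-free.

(0,0): Delta=1.2339 Bond=-16.5656
(1,0): Delta=1.0542 Bond=-12.4532
(1,1): Delta=1.5953 Bond=-29.1623
(2,0): Delta=0.1627 Bond=8.8959
(2,1): Delta=2.8470 Bond=-69.8487
(2,2): Delta=-0.9220 Bond=74.4680
V0=16.7497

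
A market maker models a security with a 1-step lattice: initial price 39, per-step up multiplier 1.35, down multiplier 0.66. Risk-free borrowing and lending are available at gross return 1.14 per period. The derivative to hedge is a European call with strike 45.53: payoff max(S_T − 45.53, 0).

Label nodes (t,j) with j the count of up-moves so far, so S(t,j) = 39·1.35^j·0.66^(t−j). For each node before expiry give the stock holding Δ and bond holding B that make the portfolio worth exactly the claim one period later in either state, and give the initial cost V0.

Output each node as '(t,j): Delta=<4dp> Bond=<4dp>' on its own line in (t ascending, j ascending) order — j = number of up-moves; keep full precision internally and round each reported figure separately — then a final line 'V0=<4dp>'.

Since d<R<u, set p* = (R−d)/(u−d) = 0.6957; price each node as the discounted p*-expectation of its children.
At expiry t=1: V(1,0)=0.0000, V(1,1)=7.1200
  t=0,j=0: stock 39.0000 → up 52.6500 (V=7.1200), down 25.7400 (V=0.0000). Price 4.3448; hedge Δ=0.2646, bond B=-5.9741.
The time-0 hedge costs 4.3448, which is the no-arbitrage price.

(0,0): Delta=0.2646 Bond=-5.9741
V0=4.3448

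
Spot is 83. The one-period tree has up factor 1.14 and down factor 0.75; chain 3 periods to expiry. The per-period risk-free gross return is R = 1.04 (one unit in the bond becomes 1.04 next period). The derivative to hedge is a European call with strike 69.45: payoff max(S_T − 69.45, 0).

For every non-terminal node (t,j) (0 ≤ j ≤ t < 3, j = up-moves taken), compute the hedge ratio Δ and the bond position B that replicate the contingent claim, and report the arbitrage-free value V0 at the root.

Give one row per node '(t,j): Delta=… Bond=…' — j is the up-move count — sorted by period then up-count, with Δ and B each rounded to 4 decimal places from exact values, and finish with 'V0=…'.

Since d<R<u, set p* = (R−d)/(u−d) = 0.7436; price each node as the discounted p*-expectation of its children.
Terminal payoffs: V(3,0)=0.0000, V(3,1)=0.0000, V(3,2)=11.4501, V(3,3)=53.5182
Node (2,0) S=46.6875: V=(p*·0.0000+(1−p*)·0.0000)/1.04=0.0000; Δ=(0.0000−0.0000)/(53.2237−35.0156)=0.0000; B=V−Δ·S=0.0000
Node (2,1) S=70.9650: V=(p*·11.4501+(1−p*)·0.0000)/1.04=8.1867; Δ=(11.4501−0.0000)/(80.9001−53.2237)=0.4137; B=V−Δ·S=-21.1725
Node (2,2) S=107.8668: V=(p*·53.5182+(1−p*)·11.4501)/1.04=41.0880; Δ=(53.5182−11.4501)/(122.9682−80.9001)=1.0000; B=V−Δ·S=-66.7788
Node (1,0) S=62.2500: V=(p*·8.1867+(1−p*)·0.0000)/1.04=5.8534; Δ=(8.1867−0.0000)/(70.9650−46.6875)=0.3372; B=V−Δ·S=-15.1381
Node (1,1) S=94.6200: V=(p*·41.0880+(1−p*)·8.1867)/1.04=31.3959; Δ=(41.0880−8.1867)/(107.8668−70.9650)=0.8916; B=V−Δ·S=-52.9663
Node (0,0) S=83.0000: V=(p*·31.3959+(1−p*)·5.8534)/1.04=23.8909; Δ=(31.3959−5.8534)/(94.6200−62.2500)=0.7891; B=V−Δ·S=-41.6026
Check: Δ(0,0)·S0 + B(0,0) = 23.8909 = V0.

(0,0): Delta=0.7891 Bond=-41.6026
(1,0): Delta=0.3372 Bond=-15.1381
(1,1): Delta=0.8916 Bond=-52.9663
(2,0): Delta=0.0000 Bond=0.0000
(2,1): Delta=0.4137 Bond=-21.1725
(2,2): Delta=1.0000 Bond=-66.7788
V0=23.8909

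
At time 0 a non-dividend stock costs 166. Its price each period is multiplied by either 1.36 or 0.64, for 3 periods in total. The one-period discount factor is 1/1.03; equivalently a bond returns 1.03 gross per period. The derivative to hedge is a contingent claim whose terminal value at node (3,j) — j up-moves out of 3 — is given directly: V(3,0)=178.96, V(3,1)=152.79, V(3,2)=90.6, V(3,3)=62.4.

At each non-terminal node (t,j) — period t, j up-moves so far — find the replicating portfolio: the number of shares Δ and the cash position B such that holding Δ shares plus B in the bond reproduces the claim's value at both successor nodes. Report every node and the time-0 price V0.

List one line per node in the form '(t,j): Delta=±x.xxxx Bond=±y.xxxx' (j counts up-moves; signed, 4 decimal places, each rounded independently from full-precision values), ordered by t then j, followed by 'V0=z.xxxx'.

No-arbitrage ⇒ martingale measure with p* = (R−d)/(u−d) = 0.5417.
Terminal values V(3,·): V(3,0)=178.9600, V(3,1)=152.7900, V(3,2)=90.6000, V(3,3)=62.4000
Node (2,0) S=67.9936: V=(p*·152.7900+(1−p*)·178.9600)/1.03=159.9850; Δ=(152.7900−178.9600)/(92.4713−43.5159)=-0.5346; B=V−Δ·S=196.3323
Node (2,1) S=144.4864: V=(p*·90.6000+(1−p*)·152.7900)/1.03=115.6347; Δ=(90.6000−152.7900)/(196.5015−92.4713)=-0.5978; B=V−Δ·S=202.0097
Node (2,2) S=307.0336: V=(p*·62.4000+(1−p*)·90.6000)/1.03=73.1311; Δ=(62.4000−90.6000)/(417.5657−196.5015)=-0.1276; B=V−Δ·S=112.2977
Node (1,0) S=106.2400: V=(p*·115.6347+(1−p*)·159.9850)/1.03=132.0019; Δ=(115.6347−159.9850)/(144.4864−67.9936)=-0.5798; B=V−Δ·S=193.5996
Node (1,1) S=225.7600: V=(p*·73.1311+(1−p*)·115.6347)/1.03=89.9145; Δ=(73.1311−115.6347)/(307.0336−144.4864)=-0.2615; B=V−Δ·S=148.9473
Node (0,0) S=166.0000: V=(p*·89.9145+(1−p*)·132.0019)/1.03=106.0238; Δ=(89.9145−132.0019)/(225.7600−106.2400)=-0.3521; B=V−Δ·S=164.4786
Each (Δ,B) replicates both successor values, so the strategy is self-financing and V0 is arbitrage-free.

(0,0): Delta=-0.3521 Bond=164.4786
(1,0): Delta=-0.5798 Bond=193.5996
(1,1): Delta=-0.2615 Bond=148.9473
(2,0): Delta=-0.5346 Bond=196.3323
(2,1): Delta=-0.5978 Bond=202.0097
(2,2): Delta=-0.1276 Bond=112.2977
V0=106.0238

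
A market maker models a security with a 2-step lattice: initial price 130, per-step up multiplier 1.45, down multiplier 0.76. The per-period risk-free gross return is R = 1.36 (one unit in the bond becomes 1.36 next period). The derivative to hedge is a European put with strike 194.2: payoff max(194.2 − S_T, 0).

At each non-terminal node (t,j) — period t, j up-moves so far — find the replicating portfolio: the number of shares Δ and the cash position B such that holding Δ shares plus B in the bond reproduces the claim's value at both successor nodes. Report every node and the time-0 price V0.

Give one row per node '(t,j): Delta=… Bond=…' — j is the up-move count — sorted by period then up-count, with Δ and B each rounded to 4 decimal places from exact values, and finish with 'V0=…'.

(0,0): Delta=-0.4360 Bond=64.0222
(1,0): Delta=-1.0000 Bond=142.7941
(1,1): Delta=-0.3917 Bond=78.7116
V0=7.3431

The replicating-portfolio and risk-neutral prices coincide; use p* = (1.36−0.76)/(1.45−0.76) = 0.8696 for the latter.
Terminal payoffs: V(2,0)=119.1120, V(2,1)=50.9400, V(2,2)=0.0000
Node (1,0) S=98.8000: V=(p*·50.9400+(1−p*)·119.1120)/1.36=43.9941; Δ=(50.9400−119.1120)/(143.2600−75.0880)=-1.0000; B=V−Δ·S=142.7941
Node (1,1) S=188.5000: V=(p*·0.0000+(1−p*)·50.9400)/1.36=4.8855; Δ=(0.0000−50.9400)/(273.3250−143.2600)=-0.3917; B=V−Δ·S=78.7116
Node (0,0) S=130.0000: V=(p*·4.8855+(1−p*)·43.9941)/1.36=7.3431; Δ=(4.8855−43.9941)/(188.5000−98.8000)=-0.4360; B=V−Δ·S=64.0222
Each (Δ,B) replicates both successor values, so the strategy is self-financing and V0 is arbitrage-free.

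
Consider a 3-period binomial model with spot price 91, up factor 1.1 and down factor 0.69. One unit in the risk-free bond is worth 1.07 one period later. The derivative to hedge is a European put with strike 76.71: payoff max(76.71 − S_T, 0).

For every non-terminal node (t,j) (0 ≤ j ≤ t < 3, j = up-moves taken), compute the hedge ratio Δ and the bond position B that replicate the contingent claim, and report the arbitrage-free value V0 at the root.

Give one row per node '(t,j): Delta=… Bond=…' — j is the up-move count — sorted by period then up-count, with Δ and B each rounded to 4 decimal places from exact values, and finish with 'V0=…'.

Under the risk-neutral measure, an up-move has probability p* = (R−d)/(u−d) = 0.9268 and values discount at R = 1.07.
At expiry t=3: V(3,0)=46.8157, V(3,1)=29.0524, V(3,2)=0.7341, V(3,3)=0.0000
  t=2,j=0: stock 43.3251 → up 47.6576 (V=29.0524), down 29.8943 (V=46.8157). Price 28.3665; hedge Δ=-1.0000, bond B=71.6916.
  t=2,j=1: stock 69.0690 → up 75.9759 (V=0.7341), down 47.6576 (V=29.0524). Price 2.6226; hedge Δ=-1.0000, bond B=71.6916.
  t=2,j=2: stock 110.1100 → up 121.1210 (V=0.0000), down 75.9759 (V=0.7341). Price 0.0502; hedge Δ=-0.0163, bond B=1.8407.
  t=1,j=0: stock 62.7900 → up 69.0690 (V=2.6226), down 43.3251 (V=28.3665). Price 4.2115; hedge Δ=-1.0000, bond B=67.0015.
  t=1,j=1: stock 100.1000 → up 110.1100 (V=0.0502), down 69.0690 (V=2.6226). Price 0.2228; hedge Δ=-0.0627, bond B=6.4969.
  t=0,j=0: stock 91.0000 → up 100.1000 (V=0.2228), down 62.7900 (V=4.2115). Price 0.4810; hedge Δ=-0.1069, bond B=10.2094.
The time-0 hedge costs 0.4810, which is the no-arbitrage price.

(0,0): Delta=-0.1069 Bond=10.2094
(1,0): Delta=-1.0000 Bond=67.0015
(1,1): Delta=-0.0627 Bond=6.4969
(2,0): Delta=-1.0000 Bond=71.6916
(2,1): Delta=-1.0000 Bond=71.6916
(2,2): Delta=-0.0163 Bond=1.8407
V0=0.4810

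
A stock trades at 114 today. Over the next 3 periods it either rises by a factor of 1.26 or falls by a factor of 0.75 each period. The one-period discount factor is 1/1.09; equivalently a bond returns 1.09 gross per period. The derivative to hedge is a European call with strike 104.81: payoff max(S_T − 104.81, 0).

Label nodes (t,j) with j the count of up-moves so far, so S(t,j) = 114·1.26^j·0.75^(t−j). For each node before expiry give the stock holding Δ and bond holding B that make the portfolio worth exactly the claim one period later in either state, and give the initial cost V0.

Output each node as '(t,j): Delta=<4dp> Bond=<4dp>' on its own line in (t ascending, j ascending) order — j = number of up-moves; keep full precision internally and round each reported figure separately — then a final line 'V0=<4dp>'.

Risk-neutral probability p* = (R−d)/(u−d) = (1.09−0.75)/(1.26−0.75) = 0.6667.
Terminal payoffs: V(3,0)=0.0000, V(3,1)=0.0000, V(3,2)=30.9298, V(3,3)=123.2329
(2,0): S=64.1250. Δ = (V_up−V_dn)/(S_up−S_dn) = (0.0000−0.0000)/(80.7975−48.0938) = 0.0000. V = [p*·0.0000 + (1−p*)·0.0000]/1.09 = 0.0000. B = V − Δ·S = 0.0000.
(2,1): S=107.7300. Δ = (V_up−V_dn)/(S_up−S_dn) = (30.9298−0.0000)/(135.7398−80.7975) = 0.5630. V = [p*·30.9298 + (1−p*)·0.0000]/1.09 = 18.9173. B = V − Δ·S = -41.7294.
(2,2): S=180.9864. Δ = (V_up−V_dn)/(S_up−S_dn) = (123.2329−30.9298)/(228.0429−135.7398) = 1.0000. V = [p*·123.2329 + (1−p*)·30.9298]/1.09 = 84.8304. B = V − Δ·S = -96.1560.
(1,0): S=85.5000. Δ = (V_up−V_dn)/(S_up−S_dn) = (18.9173−0.0000)/(107.7300−64.1250) = 0.4338. V = [p*·18.9173 + (1−p*)·0.0000]/1.09 = 11.5702. B = V − Δ·S = -25.5225.
(1,1): S=143.6400. Δ = (V_up−V_dn)/(S_up−S_dn) = (84.8304−18.9173)/(180.9864−107.7300) = 0.8998. V = [p*·84.8304 + (1−p*)·18.9173]/1.09 = 57.6692. B = V − Δ·S = -71.5723.
(0,0): S=114.0000. Δ = (V_up−V_dn)/(S_up−S_dn) = (57.6692−11.5702)/(143.6400−85.5000) = 0.7929. V = [p*·57.6692 + (1−p*)·11.5702]/1.09 = 38.8100. B = V − Δ·S = -51.5801.
Root portfolio cost Δ·114+B reproduces V0=38.8100.

(0,0): Delta=0.7929 Bond=-51.5801
(1,0): Delta=0.4338 Bond=-25.5225
(1,1): Delta=0.8998 Bond=-71.5723
(2,0): Delta=0.0000 Bond=0.0000
(2,1): Delta=0.5630 Bond=-41.7294
(2,2): Delta=1.0000 Bond=-96.1560
V0=38.8100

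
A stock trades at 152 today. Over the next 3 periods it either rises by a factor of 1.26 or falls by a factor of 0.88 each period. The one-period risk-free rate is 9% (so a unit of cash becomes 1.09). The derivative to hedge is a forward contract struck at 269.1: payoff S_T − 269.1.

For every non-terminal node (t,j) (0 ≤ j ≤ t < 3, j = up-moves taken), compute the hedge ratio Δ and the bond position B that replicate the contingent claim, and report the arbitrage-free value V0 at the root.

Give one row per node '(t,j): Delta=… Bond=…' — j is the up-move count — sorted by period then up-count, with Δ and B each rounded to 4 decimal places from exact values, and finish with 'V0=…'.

(0,0): Delta=1.0000 Bond=-207.7946
(1,0): Delta=1.0000 Bond=-226.4961
(1,1): Delta=1.0000 Bond=-226.4961
(2,0): Delta=1.0000 Bond=-246.8807
(2,1): Delta=1.0000 Bond=-246.8807
(2,2): Delta=1.0000 Bond=-246.8807
V0=-55.7946

No-arbitrage ⇒ martingale measure with p* = (R−d)/(u−d) = 0.5526.
Payoff layer (t=3): V(3,0)=-165.5163, V(3,1)=-120.7869, V(3,2)=-56.7426, V(3,3)=34.9572
(2,0): S=117.7088. Δ = (V_up−V_dn)/(S_up−S_dn) = (-120.7869−-165.5163)/(148.3131−103.5837) = 1.0000. V = [p*·-120.7869 + (1−p*)·-165.5163]/1.09 = -129.1719. B = V − Δ·S = -246.8807.
(2,1): S=168.5376. Δ = (V_up−V_dn)/(S_up−S_dn) = (-56.7426−-120.7869)/(212.3574−148.3131) = 1.0000. V = [p*·-56.7426 + (1−p*)·-120.7869]/1.09 = -78.3431. B = V − Δ·S = -246.8807.
(2,2): S=241.3152. Δ = (V_up−V_dn)/(S_up−S_dn) = (34.9572−-56.7426)/(304.0572−212.3574) = 1.0000. V = [p*·34.9572 + (1−p*)·-56.7426]/1.09 = -5.5655. B = V − Δ·S = -246.8807.
(1,0): S=133.7600. Δ = (V_up−V_dn)/(S_up−S_dn) = (-78.3431−-129.1719)/(168.5376−117.7088) = 1.0000. V = [p*·-78.3431 + (1−p*)·-129.1719]/1.09 = -92.7361. B = V − Δ·S = -226.4961.
(1,1): S=191.5200. Δ = (V_up−V_dn)/(S_up−S_dn) = (-5.5655−-78.3431)/(241.3152−168.5376) = 1.0000. V = [p*·-5.5655 + (1−p*)·-78.3431]/1.09 = -34.9761. B = V − Δ·S = -226.4961.
(0,0): S=152.0000. Δ = (V_up−V_dn)/(S_up−S_dn) = (-34.9761−-92.7361)/(191.5200−133.7600) = 1.0000. V = [p*·-34.9761 + (1−p*)·-92.7361]/1.09 = -55.7946. B = V − Δ·S = -207.7946.
Each (Δ,B) replicates both successor values, so the strategy is self-financing and V0 is arbitrage-free.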